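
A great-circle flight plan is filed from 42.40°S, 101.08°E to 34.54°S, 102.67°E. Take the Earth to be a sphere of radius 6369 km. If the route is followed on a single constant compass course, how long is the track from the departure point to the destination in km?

Rhumb course C = atan2(Δλ, Δψ) with Δψ = ln[tan(π/4+φ₂/2)/tan(π/4+φ₁/2)] = +0.1755, Δλ = +0.0278 → C = 8.98°
d = R·|Δφ| / |cos C| = 6369·0.13718 / 0.98773 = 885 km

885 km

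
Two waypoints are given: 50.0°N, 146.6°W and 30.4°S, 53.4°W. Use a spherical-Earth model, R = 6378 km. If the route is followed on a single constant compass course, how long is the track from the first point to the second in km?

Δψ = ln[tan(π/4+φ₂/2)/tan(π/4+φ₁/2)] = -1.5681;  Δφ = -1.4032 rad,  Δλ = +1.6266 rad
q = Δφ/Δψ = 0.8949
d = R·√(Δφ² + q²Δλ²) = 6378·2.02190 = 12896 km

12896 km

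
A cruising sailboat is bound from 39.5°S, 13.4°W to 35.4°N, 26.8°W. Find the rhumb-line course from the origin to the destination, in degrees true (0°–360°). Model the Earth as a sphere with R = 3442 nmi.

Meridional parts: M(φ₁)=-0.7516, M(φ₂)=+0.6614 → ΔM = +1.4129;  Δλ = -0.2339 rad
tan C = Δλ / ΔM = -0.1655 → C = 350.60°

350.6°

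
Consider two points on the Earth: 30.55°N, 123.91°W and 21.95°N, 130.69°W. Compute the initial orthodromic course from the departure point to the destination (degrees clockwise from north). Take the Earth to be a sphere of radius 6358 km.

θ = atan2( sin Δλ·cos φ₂ ,  cos φ₁ sin φ₂ − sin φ₁ cos φ₂ cos Δλ )
  = atan2(-0.1095, -0.1462) = 216.82°

216.8°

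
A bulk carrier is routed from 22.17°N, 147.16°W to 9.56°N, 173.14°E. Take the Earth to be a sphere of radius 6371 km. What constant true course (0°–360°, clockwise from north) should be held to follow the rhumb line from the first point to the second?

251.7°

Meridional parts: M(φ₁)=+0.3970, M(φ₂)=+0.1676 → ΔM = -0.2293;  Δλ = -0.6929 rad
tan C = Δλ / ΔM = +3.0213 → C = 251.69°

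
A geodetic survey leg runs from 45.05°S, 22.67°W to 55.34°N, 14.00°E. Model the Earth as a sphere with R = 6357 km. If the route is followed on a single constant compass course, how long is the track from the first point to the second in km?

Rhumb course C = atan2(Δλ, Δψ) with Δψ = ln[tan(π/4+φ₂/2)/tan(π/4+φ₁/2)] = +2.0472, Δλ = +0.6400 → C = 17.36°
d = R·|Δφ| / |cos C| = 6357·1.75214 / 0.95445 = 11670 km

11670 km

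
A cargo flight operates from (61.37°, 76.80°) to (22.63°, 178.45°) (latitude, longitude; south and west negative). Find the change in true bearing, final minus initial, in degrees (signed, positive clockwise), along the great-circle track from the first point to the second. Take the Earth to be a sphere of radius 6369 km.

+82.1°

Initial bearing θ₁ = atan2(sin Δλ cos φ₂, cos φ₁ sin φ₂ − sin φ₁ cos φ₂ cos Δλ) = 68.95°
Final bearing θ₂ = (initial bearing from the destination back to the start) + 180° = 151.02°
Δθ = θ₂ − θ₁ = +82.1°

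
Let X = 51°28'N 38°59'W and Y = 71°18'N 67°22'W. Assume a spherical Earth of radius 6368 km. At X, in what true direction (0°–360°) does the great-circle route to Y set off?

337.6°

N = sin Δλ·cos φ₂ = -0.1524;  D = cos φ₁ sin φ₂ − sin φ₁ cos φ₂ cos Δλ = +0.3694
initial course = atan2(N, D) = 337.58°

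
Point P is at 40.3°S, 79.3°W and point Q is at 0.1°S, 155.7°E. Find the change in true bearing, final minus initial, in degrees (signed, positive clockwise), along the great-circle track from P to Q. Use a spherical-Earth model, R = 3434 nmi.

At departure: θ₁ = atan2(sin Δλ cos φ₂, cos φ₁ sin φ₂ − sin φ₁ cos φ₂ cos Δλ) = 245.56°
At arrival: θ₂ = atan2(sin Δλ cos φ₁, −cos φ₂ sin φ₁ + sin φ₂ cos φ₁ cos Δλ) = 316.03°
Δθ = θ₂ − θ₁ = +70.5°

+70.5°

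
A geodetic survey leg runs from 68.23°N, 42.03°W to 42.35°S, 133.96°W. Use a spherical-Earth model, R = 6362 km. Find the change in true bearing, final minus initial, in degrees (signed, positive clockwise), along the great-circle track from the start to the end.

-44.3°

Initial bearing θ₁ = atan2(sin Δλ cos φ₂, cos φ₁ sin φ₂ − sin φ₁ cos φ₂ cos Δλ) = 252.94°
Final bearing θ₂ = (initial bearing from the destination back to the start) + 180° = 208.67°
Δθ = θ₂ − θ₁ = -44.3°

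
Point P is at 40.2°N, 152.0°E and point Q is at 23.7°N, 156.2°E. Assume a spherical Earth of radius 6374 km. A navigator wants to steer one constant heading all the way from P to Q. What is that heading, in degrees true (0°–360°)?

Δψ = ln[tan(π/4+φ₂/2)/tan(π/4+φ₁/2)] = -0.3415
Δλ = +0.0733 rad (taken the short way round)
course = atan2(Δλ, Δψ) = 167.89°

167.9°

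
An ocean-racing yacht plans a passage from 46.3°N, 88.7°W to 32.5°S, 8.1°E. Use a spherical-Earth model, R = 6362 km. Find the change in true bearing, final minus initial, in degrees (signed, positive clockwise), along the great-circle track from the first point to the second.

+19.9°

Initial bearing θ₁ = atan2(sin Δλ cos φ₂, cos φ₁ sin φ₂ − sin φ₁ cos φ₂ cos Δλ) = 109.65°
Final bearing θ₂ = (initial bearing from the destination back to the start) + 180° = 129.51°
Δθ = θ₂ − θ₁ = +19.9°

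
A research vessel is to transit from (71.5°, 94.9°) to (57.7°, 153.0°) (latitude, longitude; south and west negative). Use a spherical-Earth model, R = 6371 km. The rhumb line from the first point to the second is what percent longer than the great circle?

3.6%

Great circle: σ = 0.4709 rad → d_gc = Rσ = 2999.8 km
Rhumb: Δφ = -0.2409, Δλ = +1.0140, Δψ = -0.5755, q = Δφ/Δψ = 0.4185 → d_rh = R√(Δφ²+q²Δλ²) = 3108.7 km
Excess = (3108.7 − 2999.8) / 2999.8 = 108.9 / 2999.8 = 3.63% ≈ 3.6%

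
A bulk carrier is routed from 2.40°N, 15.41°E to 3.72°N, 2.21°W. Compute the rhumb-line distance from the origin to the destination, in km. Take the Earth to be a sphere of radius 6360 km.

1959 km

Rhumb course C = atan2(Δλ, Δψ) with Δψ = ln[tan(π/4+φ₂/2)/tan(π/4+φ₁/2)] = +0.0231, Δλ = -0.3075 → C = 274.29°
d = R·|Δφ| / |cos C| = 6360·0.02304 / 0.07481 = 1959 km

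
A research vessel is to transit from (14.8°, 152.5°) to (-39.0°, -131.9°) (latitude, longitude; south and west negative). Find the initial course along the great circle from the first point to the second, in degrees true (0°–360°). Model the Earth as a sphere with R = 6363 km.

131.2°

θ = atan2( sin Δλ·cos φ₂ ,  cos φ₁ sin φ₂ − sin φ₁ cos φ₂ cos Δλ )
  = atan2(+0.7527, -0.6578) = 131.15°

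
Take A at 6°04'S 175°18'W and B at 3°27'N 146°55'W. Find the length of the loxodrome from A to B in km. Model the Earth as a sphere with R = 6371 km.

3325 km

Δψ = ln[tan(π/4+φ₂/2)/tan(π/4+φ₁/2)] = +0.1663;  Δφ = +0.1661 rad,  Δλ = +0.4954 rad
q = Δφ/Δψ = 0.9986
d = R·√(Δφ² + q²Δλ²) = 6371·0.52182 = 3325 km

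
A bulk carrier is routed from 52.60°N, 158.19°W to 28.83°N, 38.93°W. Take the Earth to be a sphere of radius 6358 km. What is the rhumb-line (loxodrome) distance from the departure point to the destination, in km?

Rhumb course C = atan2(Δλ, Δψ) with Δψ = ln[tan(π/4+φ₂/2)/tan(π/4+φ₁/2)] = -0.5574, Δλ = +2.0815 → C = 104.99°
d = R·|Δφ| / |cos C| = 6358·0.41486 / 0.25869 = 10197 km

10197 km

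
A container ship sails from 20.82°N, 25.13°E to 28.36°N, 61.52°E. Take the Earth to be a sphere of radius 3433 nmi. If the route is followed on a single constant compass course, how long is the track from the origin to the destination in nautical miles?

Δψ = ln[tan(π/4+φ₂/2)/tan(π/4+φ₁/2)] = +0.1449;  Δφ = +0.1316 rad,  Δλ = +0.6351 rad
q = Δφ/Δψ = 0.9084
d = R·√(Δφ² + q²Δλ²) = 3433·0.59175 = 2031 nmi

2031 nmi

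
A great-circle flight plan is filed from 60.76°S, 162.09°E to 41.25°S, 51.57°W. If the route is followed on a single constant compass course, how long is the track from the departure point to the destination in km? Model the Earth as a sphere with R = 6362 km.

Δψ = ln[tan(π/4+φ₂/2)/tan(π/4+φ₁/2)] = +0.5521;  Δφ = +0.3405 rad,  Δλ = +2.5541 rad
q = Δφ/Δψ = 0.6167
d = R·√(Δφ² + q²Δλ²) = 6362·1.61154 = 10253 km

10253 km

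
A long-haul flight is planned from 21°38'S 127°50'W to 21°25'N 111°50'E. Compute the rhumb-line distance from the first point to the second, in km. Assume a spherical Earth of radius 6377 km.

Rhumb course C = atan2(Δλ, Δψ) with Δψ = ln[tan(π/4+φ₂/2)/tan(π/4+φ₁/2)] = +0.7697, Δλ = -2.1002 → C = 290.13°
d = R·|Δφ| / |cos C| = 6377·0.75136 / 0.34410 = 13925 km

13925 km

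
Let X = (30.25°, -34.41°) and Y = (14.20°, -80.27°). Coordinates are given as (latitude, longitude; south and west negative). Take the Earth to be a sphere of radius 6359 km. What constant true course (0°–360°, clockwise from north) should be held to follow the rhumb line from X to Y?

249.2°

Δψ = ln[tan(π/4+φ₂/2)/tan(π/4+φ₁/2)] = -0.3039
Δλ = -0.8004 rad (taken the short way round)
course = atan2(Δλ, Δψ) = 249.21°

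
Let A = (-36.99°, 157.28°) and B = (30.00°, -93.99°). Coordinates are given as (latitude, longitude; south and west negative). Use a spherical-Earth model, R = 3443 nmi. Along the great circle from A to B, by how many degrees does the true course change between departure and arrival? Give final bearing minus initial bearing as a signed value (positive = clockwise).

-11.6°

Initial bearing θ₁ = atan2(sin Δλ cos φ₂, cos φ₁ sin φ₂ − sin φ₁ cos φ₂ cos Δλ) = 74.20°
Final bearing θ₂ = (initial bearing from the destination back to the start) + 180° = 62.56°
Δθ = θ₂ − θ₁ = -11.6°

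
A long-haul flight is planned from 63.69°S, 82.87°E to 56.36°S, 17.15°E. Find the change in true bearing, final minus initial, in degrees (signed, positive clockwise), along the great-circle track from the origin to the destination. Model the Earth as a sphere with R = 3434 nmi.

At departure: θ₁ = atan2(sin Δλ cos φ₂, cos φ₁ sin φ₂ − sin φ₁ cos φ₂ cos Δλ) = 251.92°
At arrival: θ₂ = atan2(sin Δλ cos φ₁, −cos φ₂ sin φ₁ + sin φ₂ cos φ₁ cos Δλ) = 310.48°
Δθ = θ₂ − θ₁ = +58.6°

+58.6°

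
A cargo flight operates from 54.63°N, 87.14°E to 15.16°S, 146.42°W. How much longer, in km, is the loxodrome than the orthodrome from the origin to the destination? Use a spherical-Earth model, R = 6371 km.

Great circle: cos σ = sin φ₁ sin φ₂ + cos φ₁ cos φ₂ cos Δλ,  σ = 2.1473 rad → d_gc = 13680.6 km
Rhumb line: Δψ = -1.4108, q = Δφ/Δψ = 0.8634, d_rh = R√(Δφ²+q²Δλ²) = 14407.6 km
Excess = 14407.6 − 13680.6 = 727.0 ≈ 727 km

727 km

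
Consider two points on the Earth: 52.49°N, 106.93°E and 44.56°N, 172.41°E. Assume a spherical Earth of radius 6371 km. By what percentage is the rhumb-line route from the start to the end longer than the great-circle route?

3.3%

Great circle: σ = 0.7427 rad → d_gc = Rσ = 4731.8 km
Rhumb: Δφ = -0.1384, Δλ = +1.1428, Δψ = -0.2096, q = Δφ/Δψ = 0.6604 → d_rh = R√(Δφ²+q²Δλ²) = 4888.6 km
Excess = (4888.6 − 4731.8) / 4731.8 = 156.8 / 4731.8 = 3.31% ≈ 3.3%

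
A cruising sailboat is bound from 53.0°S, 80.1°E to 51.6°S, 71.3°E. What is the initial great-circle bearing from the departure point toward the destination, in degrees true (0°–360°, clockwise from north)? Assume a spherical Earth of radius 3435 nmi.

N = sin Δλ·cos φ₂ = -0.0950;  D = cos φ₁ sin φ₂ − sin φ₁ cos φ₂ cos Δλ = +0.0186
initial course = atan2(N, D) = 281.07°

281.1°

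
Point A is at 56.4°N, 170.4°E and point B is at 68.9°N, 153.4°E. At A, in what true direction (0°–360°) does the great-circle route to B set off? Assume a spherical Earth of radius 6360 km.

335.4°

N = sin Δλ·cos φ₂ = -0.1053;  D = cos φ₁ sin φ₂ − sin φ₁ cos φ₂ cos Δλ = +0.2295
initial course = atan2(N, D) = 335.37°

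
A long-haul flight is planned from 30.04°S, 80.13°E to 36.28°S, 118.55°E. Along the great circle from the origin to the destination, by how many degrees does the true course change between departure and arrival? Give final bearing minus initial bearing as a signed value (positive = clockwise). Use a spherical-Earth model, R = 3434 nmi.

-21.6°

At departure: θ₁ = atan2(sin Δλ cos φ₂, cos φ₁ sin φ₂ − sin φ₁ cos φ₂ cos Δλ) = 111.38°
At arrival: θ₂ = atan2(sin Δλ cos φ₁, −cos φ₂ sin φ₁ + sin φ₂ cos φ₁ cos Δλ) = 89.76°
Δθ = θ₂ − θ₁ = -21.6°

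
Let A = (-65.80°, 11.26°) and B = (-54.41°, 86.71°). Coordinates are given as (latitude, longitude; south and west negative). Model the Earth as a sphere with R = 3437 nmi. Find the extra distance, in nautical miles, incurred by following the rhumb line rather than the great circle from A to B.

130 nmi

Great circle: cos σ = sin φ₁ sin φ₂ + cos φ₁ cos φ₂ cos Δλ,  σ = 0.6407 rad → d_gc = 2202.1 nmi
Rhumb line: Δψ = +0.4036, q = Δφ/Δψ = 0.4926, d_rh = R√(Δφ²+q²Δλ²) = 2331.7 nmi
Excess = 2331.7 − 2202.1 = 129.6 ≈ 130 nmi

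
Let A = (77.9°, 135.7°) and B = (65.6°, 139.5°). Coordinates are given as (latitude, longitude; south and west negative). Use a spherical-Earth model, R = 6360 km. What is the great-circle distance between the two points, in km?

cos σ = sin φ₁ sin φ₂ + cos φ₁ cos φ₂ cos Δλ
      = sin(77.90°)sin(65.60°) + cos(77.90°)cos(65.60°)cos(3.80°) = 0.9769
σ = 12.351° → d = Rσ = 6360·0.21557 = 1371 km

1371 km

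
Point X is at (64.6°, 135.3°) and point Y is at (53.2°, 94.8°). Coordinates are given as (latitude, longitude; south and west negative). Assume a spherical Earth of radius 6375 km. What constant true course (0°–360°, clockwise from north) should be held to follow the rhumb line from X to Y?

Δψ = ln[tan(π/4+φ₂/2)/tan(π/4+φ₁/2)] = -0.3894
Δλ = -0.7069 rad (taken the short way round)
course = atan2(Δλ, Δψ) = 241.15°

241.1°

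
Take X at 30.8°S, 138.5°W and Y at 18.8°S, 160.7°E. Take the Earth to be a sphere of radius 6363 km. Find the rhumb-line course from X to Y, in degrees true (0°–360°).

Meridional parts: M(φ₁)=-0.5655, M(φ₂)=-0.3342 → ΔM = +0.2313;  Δλ = -1.0612 rad
tan C = Δλ / ΔM = -4.5874 → C = 282.30°

282.3°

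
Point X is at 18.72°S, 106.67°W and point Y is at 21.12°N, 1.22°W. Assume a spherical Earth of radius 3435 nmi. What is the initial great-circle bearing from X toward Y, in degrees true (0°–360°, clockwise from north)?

73.8°

θ = atan2( sin Δλ·cos φ₂ ,  cos φ₁ sin φ₂ − sin φ₁ cos φ₂ cos Δλ )
  = atan2(+0.8991, +0.2615) = 73.78°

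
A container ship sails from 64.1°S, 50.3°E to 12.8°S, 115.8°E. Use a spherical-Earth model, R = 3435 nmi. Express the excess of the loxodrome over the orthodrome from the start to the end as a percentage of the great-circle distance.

Great circle: σ = 1.1854 rad → d_gc = Rσ = 4071.8 nmi
Rhumb: Δφ = +0.8954, Δλ = +1.1432, Δψ = +1.2446, q = Δφ/Δψ = 0.7194 → d_rh = R√(Δφ²+q²Δλ²) = 4176.0 nmi
Excess = (4176.0 − 4071.8) / 4071.8 = 104.2 / 4071.8 = 2.56% ≈ 2.6%

2.6%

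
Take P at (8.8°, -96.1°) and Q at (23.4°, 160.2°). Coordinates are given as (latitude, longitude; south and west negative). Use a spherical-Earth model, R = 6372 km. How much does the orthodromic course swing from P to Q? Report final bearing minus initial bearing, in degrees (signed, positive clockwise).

Initial bearing θ₁ = atan2(sin Δλ cos φ₂, cos φ₁ sin φ₂ − sin φ₁ cos φ₂ cos Δλ) = 295.52°
Final bearing θ₂ = (initial bearing from the destination back to the start) + 180° = 256.34°
Δθ = θ₂ − θ₁ = -39.2°

-39.2°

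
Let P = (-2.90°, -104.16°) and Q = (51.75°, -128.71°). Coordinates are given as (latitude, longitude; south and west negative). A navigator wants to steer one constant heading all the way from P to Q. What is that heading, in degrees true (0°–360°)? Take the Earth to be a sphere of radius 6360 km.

Δψ = ln[tan(π/4+φ₂/2)/tan(π/4+φ₁/2)] = +1.1097
Δλ = -0.4285 rad (taken the short way round)
course = atan2(Δλ, Δψ) = 338.89°

338.9°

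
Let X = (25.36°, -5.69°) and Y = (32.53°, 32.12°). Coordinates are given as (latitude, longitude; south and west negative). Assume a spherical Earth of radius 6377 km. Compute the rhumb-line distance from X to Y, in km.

3764 km

Rhumb course C = atan2(Δλ, Δψ) with Δψ = ln[tan(π/4+φ₂/2)/tan(π/4+φ₁/2)] = +0.1432, Δλ = +0.6599 → C = 77.76°
d = R·|Δφ| / |cos C| = 6377·0.12514 / 0.21200 = 3764 km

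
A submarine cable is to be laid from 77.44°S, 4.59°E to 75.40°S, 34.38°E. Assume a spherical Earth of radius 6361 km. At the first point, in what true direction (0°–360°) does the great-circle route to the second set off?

88.6°

θ = atan2( sin Δλ·cos φ₂ ,  cos φ₁ sin φ₂ − sin φ₁ cos φ₂ cos Δλ )
  = atan2(+0.1252, +0.0031) = 88.59°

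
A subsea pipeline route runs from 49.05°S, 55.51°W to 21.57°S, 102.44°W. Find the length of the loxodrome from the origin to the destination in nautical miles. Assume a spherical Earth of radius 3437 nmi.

Δψ = ln[tan(π/4+φ₂/2)/tan(π/4+φ₁/2)] = +0.5994;  Δφ = +0.4796 rad,  Δλ = -0.8191 rad
q = Δφ/Δψ = 0.8001
d = R·√(Δφ² + q²Δλ²) = 3437·0.81210 = 2791 nmi

2791 nmi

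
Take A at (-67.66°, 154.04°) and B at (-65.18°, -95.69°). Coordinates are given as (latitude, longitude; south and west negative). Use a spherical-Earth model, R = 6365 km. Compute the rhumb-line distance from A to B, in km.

Δψ = ln[tan(π/4+φ₂/2)/tan(π/4+φ₁/2)] = +0.1083;  Δφ = +0.0433 rad,  Δλ = +1.9246 rad
q = Δφ/Δψ = 0.3997
d = R·√(Δφ² + q²Δλ²) = 6365·0.77041 = 4904 km

4904 km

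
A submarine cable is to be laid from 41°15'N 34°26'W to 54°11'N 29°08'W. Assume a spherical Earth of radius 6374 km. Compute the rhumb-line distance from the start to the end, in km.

1492 km

Rhumb course C = atan2(Δλ, Δψ) with Δψ = ln[tan(π/4+φ₂/2)/tan(π/4+φ₁/2)] = +0.3380, Δλ = +0.0925 → C = 15.31°
d = R·|Δφ| / |cos C| = 6374·0.22573 / 0.96453 = 1492 km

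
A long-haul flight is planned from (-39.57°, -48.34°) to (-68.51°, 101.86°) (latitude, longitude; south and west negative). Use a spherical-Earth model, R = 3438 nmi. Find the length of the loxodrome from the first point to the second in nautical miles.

5301 nmi

Δψ = ln[tan(π/4+φ₂/2)/tan(π/4+φ₁/2)] = -0.9088;  Δφ = -0.5051 rad,  Δλ = +2.6215 rad
q = Δφ/Δψ = 0.5558
d = R·√(Δφ² + q²Δλ²) = 3438·1.54202 = 5301 nmi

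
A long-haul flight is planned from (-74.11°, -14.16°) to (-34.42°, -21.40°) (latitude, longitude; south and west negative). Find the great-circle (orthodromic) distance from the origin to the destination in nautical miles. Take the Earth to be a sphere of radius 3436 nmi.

Haversine: a = sin²(Δφ/2)+cos φ₁ cos φ₂ sin²(Δλ/2) = 0.11614;  σ = 2·atan2(√a,√(1−a))
σ = 39.851° → d = Rσ = 3436·0.69554 = 2390 nmi

2390 nmi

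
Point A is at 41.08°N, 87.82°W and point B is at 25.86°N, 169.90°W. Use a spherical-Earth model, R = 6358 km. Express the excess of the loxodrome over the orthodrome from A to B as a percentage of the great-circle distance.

Great circle: σ = 1.1809 rad → d_gc = Rσ = 7508.3 km
Rhumb: Δφ = -0.2656, Δλ = -1.4326, Δψ = -0.3202, q = Δφ/Δψ = 0.8296 → d_rh = R√(Δφ²+q²Δλ²) = 7742.3 km
Excess = (7742.3 − 7508.3) / 7508.3 = 234.0 / 7508.3 = 3.12% ≈ 3.1%

3.1%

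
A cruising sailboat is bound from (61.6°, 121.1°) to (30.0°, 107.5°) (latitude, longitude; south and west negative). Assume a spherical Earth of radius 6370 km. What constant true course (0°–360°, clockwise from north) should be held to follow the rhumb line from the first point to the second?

196.1°

Meridional parts: M(φ₁)=+1.3742, M(φ₂)=+0.5493 → ΔM = -0.8249;  Δλ = -0.2374 rad
tan C = Δλ / ΔM = +0.2877 → C = 196.05°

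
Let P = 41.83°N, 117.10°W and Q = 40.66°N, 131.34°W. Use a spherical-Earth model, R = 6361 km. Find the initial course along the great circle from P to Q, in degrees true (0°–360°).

268.5°

θ = atan2( sin Δλ·cos φ₂ ,  cos φ₁ sin φ₂ − sin φ₁ cos φ₂ cos Δλ )
  = atan2(-0.1866, -0.0049) = 268.50°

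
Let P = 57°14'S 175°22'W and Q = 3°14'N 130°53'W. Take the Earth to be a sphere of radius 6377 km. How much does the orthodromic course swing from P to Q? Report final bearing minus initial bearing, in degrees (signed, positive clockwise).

-24.3°

Initial bearing θ₁ = atan2(sin Δλ cos φ₂, cos φ₁ sin φ₂ − sin φ₁ cos φ₂ cos Δλ) = 48.02°
Final bearing θ₂ = (initial bearing from the destination back to the start) + 180° = 23.76°
Δθ = θ₂ − θ₁ = -24.3°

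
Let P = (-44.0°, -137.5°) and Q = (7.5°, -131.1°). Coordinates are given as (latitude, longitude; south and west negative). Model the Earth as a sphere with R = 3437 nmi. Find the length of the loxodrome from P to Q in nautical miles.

3109 nmi

Rhumb course C = atan2(Δλ, Δψ) with Δψ = ln[tan(π/4+φ₂/2)/tan(π/4+φ₁/2)] = +0.9882, Δλ = +0.1117 → C = 6.45°
d = R·|Δφ| / |cos C| = 3437·0.89884 / 0.99367 = 3109 nmi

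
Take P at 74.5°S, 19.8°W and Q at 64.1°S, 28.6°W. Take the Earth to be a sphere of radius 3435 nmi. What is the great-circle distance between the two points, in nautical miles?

Haversine: a = sin²(Δφ/2)+cos φ₁ cos φ₂ sin²(Δλ/2) = 0.00890;  σ = 2·atan2(√a,√(1−a))
σ = 10.827° → d = Rσ = 3435·0.18897 = 649 nmi

649 nmi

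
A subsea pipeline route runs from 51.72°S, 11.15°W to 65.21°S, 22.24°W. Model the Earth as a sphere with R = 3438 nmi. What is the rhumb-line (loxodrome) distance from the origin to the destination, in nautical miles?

879 nmi

Rhumb course C = atan2(Δλ, Δψ) with Δψ = ln[tan(π/4+φ₂/2)/tan(π/4+φ₁/2)] = -0.4569, Δλ = -0.1936 → C = 202.96°
d = R·|Δφ| / |cos C| = 3438·0.23544 / 0.92079 = 879 nmi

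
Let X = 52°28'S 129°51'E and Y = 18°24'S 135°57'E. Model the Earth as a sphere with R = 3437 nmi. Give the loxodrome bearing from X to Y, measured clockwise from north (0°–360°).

8.1°

Meridional parts: M(φ₁)=-1.0795, M(φ₂)=-0.3268 → ΔM = +0.7527;  Δλ = +0.1065 rad
tan C = Δλ / ΔM = +0.1415 → C = 8.05°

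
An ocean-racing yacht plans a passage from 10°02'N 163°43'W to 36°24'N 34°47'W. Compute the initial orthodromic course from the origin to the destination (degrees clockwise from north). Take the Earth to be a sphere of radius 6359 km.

43.0°

N = sin Δλ·cos φ₂ = +0.6261;  D = cos φ₁ sin φ₂ − sin φ₁ cos φ₂ cos Δλ = +0.6725
initial course = atan2(N, D) = 42.96°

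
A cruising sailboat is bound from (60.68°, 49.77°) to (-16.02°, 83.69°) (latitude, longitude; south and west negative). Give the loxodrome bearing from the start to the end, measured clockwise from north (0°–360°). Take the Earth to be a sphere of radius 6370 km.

160.0°

Δψ = ln[tan(π/4+φ₂/2)/tan(π/4+φ₁/2)] = -1.6243
Δλ = +0.5920 rad (taken the short way round)
course = atan2(Δλ, Δψ) = 159.97°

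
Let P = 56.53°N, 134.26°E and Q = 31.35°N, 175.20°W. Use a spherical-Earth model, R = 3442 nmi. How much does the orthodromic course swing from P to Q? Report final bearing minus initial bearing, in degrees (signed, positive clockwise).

At departure: θ₁ = atan2(sin Δλ cos φ₂, cos φ₁ sin φ₂ − sin φ₁ cos φ₂ cos Δλ) = 104.12°
At arrival: θ₂ = atan2(sin Δλ cos φ₁, −cos φ₂ sin φ₁ + sin φ₂ cos φ₁ cos Δλ) = 141.22°
Δθ = θ₂ − θ₁ = +37.1°

+37.1°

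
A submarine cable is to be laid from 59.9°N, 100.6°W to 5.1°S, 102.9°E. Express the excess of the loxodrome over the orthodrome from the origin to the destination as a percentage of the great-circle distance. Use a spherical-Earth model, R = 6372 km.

16.3%

Great circle: σ = 2.1353 rad → d_gc = Rσ = 13606.2 km
Rhumb: Δφ = -1.1345, Δλ = -2.7314, Δψ = -1.4026, q = Δφ/Δψ = 0.8088 → d_rh = R√(Δφ²+q²Δλ²) = 15825.0 km
Excess = (15825.0 − 13606.2) / 13606.2 = 2218.8 / 13606.2 = 16.31% ≈ 16.3%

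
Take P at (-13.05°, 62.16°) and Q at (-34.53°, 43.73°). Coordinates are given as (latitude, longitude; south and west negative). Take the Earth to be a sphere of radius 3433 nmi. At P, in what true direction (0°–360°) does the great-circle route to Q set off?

N = sin Δλ·cos φ₂ = -0.2605;  D = cos φ₁ sin φ₂ − sin φ₁ cos φ₂ cos Δλ = -0.3757
initial course = atan2(N, D) = 214.73°

214.7°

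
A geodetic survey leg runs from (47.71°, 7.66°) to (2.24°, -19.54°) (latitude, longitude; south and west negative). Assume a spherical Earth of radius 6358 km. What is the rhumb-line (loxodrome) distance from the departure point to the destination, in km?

Δψ = ln[tan(π/4+φ₂/2)/tan(π/4+φ₁/2)] = -0.9108;  Δφ = -0.7936 rad,  Δλ = -0.4747 rad
q = Δφ/Δψ = 0.8713
d = R·√(Δφ² + q²Δλ²) = 6358·0.89493 = 5690 km

5690 km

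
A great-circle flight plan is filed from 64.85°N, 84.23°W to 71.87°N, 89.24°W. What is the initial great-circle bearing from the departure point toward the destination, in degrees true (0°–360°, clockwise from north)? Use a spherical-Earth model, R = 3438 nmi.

θ = atan2( sin Δλ·cos φ₂ ,  cos φ₁ sin φ₂ − sin φ₁ cos φ₂ cos Δλ )
  = atan2(-0.0272, +0.1233) = 347.57°

347.6°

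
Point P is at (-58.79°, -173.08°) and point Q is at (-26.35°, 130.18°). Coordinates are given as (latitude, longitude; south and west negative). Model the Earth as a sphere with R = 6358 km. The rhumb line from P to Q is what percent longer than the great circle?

Great circle: σ = 0.8837 rad → d_gc = Rσ = 5618.7 km
Rhumb: Δφ = +0.5662, Δλ = -0.9903, Δψ = +0.7985, q = Δφ/Δψ = 0.7091 → d_rh = R√(Δφ²+q²Δλ²) = 5735.2 km
Excess = (5735.2 − 5618.7) / 5618.7 = 116.5 / 5618.7 = 2.07% ≈ 2.1%

2.1%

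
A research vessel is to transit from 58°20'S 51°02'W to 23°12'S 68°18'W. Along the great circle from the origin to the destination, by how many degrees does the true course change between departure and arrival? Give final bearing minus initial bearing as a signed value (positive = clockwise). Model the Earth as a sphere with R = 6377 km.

+11.9°

Initial bearing θ₁ = atan2(sin Δλ cos φ₂, cos φ₁ sin φ₂ − sin φ₁ cos φ₂ cos Δλ) = 333.21°
Final bearing θ₂ = (initial bearing from the destination back to the start) + 180° = 345.08°
Δθ = θ₂ − θ₁ = +11.9°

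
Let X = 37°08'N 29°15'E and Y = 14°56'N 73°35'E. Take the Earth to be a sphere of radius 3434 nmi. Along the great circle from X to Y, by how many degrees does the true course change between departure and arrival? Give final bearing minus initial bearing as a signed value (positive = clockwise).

Initial bearing θ₁ = atan2(sin Δλ cos φ₂, cos φ₁ sin φ₂ − sin φ₁ cos φ₂ cos Δλ) = 107.41°
Final bearing θ₂ = (initial bearing from the destination back to the start) + 180° = 128.07°
Δθ = θ₂ − θ₁ = +20.7°

+20.7°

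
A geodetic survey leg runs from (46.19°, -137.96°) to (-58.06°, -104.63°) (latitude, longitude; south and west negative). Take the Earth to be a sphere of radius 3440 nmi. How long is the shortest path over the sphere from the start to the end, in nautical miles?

Haversine: a = sin²(Δφ/2)+cos φ₁ cos φ₂ sin²(Δλ/2) = 0.65320;  σ = 2·atan2(√a,√(1−a))
σ = 107.842° → d = Rσ = 3440·1.88220 = 6475 nmi

6475 nmi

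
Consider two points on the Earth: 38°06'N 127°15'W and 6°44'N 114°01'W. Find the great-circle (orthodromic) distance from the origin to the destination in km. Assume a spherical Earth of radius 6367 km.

3732 km

cos σ = sin φ₁ sin φ₂ + cos φ₁ cos φ₂ cos Δλ
      = sin(38.10°)sin(6.73°) + cos(38.10°)cos(6.73°)cos(13.23°) = 0.8331
σ = 33.581° → d = Rσ = 6367·0.58610 = 3732 km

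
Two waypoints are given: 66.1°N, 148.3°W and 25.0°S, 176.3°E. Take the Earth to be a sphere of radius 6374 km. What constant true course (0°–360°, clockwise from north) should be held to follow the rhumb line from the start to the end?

Δψ = ln[tan(π/4+φ₂/2)/tan(π/4+φ₁/2)] = -2.0037
Δλ = -0.6178 rad (taken the short way round)
course = atan2(Δλ, Δψ) = 197.14°

197.1°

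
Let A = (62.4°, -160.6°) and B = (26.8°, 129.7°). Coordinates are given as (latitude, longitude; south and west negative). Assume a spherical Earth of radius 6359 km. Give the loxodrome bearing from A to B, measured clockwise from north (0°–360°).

233.0°

Meridional parts: M(φ₁)=+1.4040, M(φ₂)=+0.4858 → ΔM = -0.9182;  Δλ = -1.2165 rad
tan C = Δλ / ΔM = +1.3249 → C = 232.96°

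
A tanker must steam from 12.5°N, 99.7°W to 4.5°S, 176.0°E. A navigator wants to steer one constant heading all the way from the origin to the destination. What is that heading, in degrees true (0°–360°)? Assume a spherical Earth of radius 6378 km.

Δψ = ln[tan(π/4+φ₂/2)/tan(π/4+φ₁/2)] = -0.2985
Δλ = -1.4713 rad (taken the short way round)
course = atan2(Δλ, Δψ) = 258.53°

258.5°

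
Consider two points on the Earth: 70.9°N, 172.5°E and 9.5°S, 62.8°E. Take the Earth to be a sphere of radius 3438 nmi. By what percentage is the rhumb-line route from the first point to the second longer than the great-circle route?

7.0%

Great circle: σ = 1.8387 rad → d_gc = Rσ = 6321.6 nmi
Rhumb: Δφ = -1.4032, Δλ = -1.9146, Δψ = -1.9489, q = Δφ/Δψ = 0.7200 → d_rh = R√(Δφ²+q²Δλ²) = 6762.9 nmi
Excess = (6762.9 − 6321.6) / 6321.6 = 441.3 / 6321.6 = 6.98% ≈ 7.0%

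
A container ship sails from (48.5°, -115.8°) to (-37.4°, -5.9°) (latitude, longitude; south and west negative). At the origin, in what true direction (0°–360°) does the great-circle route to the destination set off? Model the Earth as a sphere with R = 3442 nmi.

105.0°

N = sin Δλ·cos φ₂ = +0.7470;  D = cos φ₁ sin φ₂ − sin φ₁ cos φ₂ cos Δλ = -0.1999
initial course = atan2(N, D) = 104.98°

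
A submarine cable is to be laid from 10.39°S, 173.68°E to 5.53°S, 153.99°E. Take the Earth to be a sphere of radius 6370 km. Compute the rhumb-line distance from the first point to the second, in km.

2234 km

Rhumb course C = atan2(Δλ, Δψ) with Δψ = ln[tan(π/4+φ₂/2)/tan(π/4+φ₁/2)] = +0.0857, Δλ = -0.3437 → C = 284.00°
d = R·|Δφ| / |cos C| = 6370·0.08482 / 0.24190 = 2234 km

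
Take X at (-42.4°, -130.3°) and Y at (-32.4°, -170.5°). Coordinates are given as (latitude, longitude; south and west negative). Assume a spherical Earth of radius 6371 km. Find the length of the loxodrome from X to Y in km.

Rhumb course C = atan2(Δλ, Δψ) with Δψ = ln[tan(π/4+φ₂/2)/tan(π/4+φ₁/2)] = +0.2203, Δλ = -0.7016 → C = 287.43°
d = R·|Δφ| / |cos C| = 6371·0.17453 / 0.29958 = 3712 km

3712 km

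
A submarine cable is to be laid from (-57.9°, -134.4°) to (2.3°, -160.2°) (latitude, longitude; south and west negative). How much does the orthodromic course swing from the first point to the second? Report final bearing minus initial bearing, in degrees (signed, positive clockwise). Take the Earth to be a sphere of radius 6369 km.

Initial bearing θ₁ = atan2(sin Δλ cos φ₂, cos φ₁ sin φ₂ − sin φ₁ cos φ₂ cos Δλ) = 330.96°
Final bearing θ₂ = (initial bearing from the destination back to the start) + 180° = 345.04°
Δθ = θ₂ − θ₁ = +14.1°

+14.1°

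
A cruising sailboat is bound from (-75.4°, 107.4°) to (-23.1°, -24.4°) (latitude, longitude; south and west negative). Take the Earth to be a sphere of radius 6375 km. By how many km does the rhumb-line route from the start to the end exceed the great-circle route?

Great circle: cos σ = sin φ₁ sin φ₂ + cos φ₁ cos φ₂ cos Δλ,  σ = 1.3437 rad → d_gc = 8566.24 km
Rhumb line: Δψ = +1.6404, q = Δφ/Δψ = 0.5565, d_rh = R√(Δφ²+q²Δλ²) = 10022.72 km
Excess = 10022.72 − 8566.24 = 1456.48 ≈ 1456 km

1456 km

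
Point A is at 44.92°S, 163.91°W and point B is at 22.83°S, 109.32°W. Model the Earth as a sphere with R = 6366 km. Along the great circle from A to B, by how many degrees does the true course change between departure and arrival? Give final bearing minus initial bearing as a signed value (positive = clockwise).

At departure: θ₁ = atan2(sin Δλ cos φ₂, cos φ₁ sin φ₂ − sin φ₁ cos φ₂ cos Δλ) = 82.24°
At arrival: θ₂ = atan2(sin Δλ cos φ₁, −cos φ₂ sin φ₁ + sin φ₂ cos φ₁ cos Δλ) = 49.57°
Δθ = θ₂ − θ₁ = -32.7°

-32.7°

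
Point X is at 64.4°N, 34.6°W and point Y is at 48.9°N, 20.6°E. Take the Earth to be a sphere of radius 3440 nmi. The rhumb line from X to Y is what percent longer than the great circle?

2.8%

Great circle: σ = 0.5704 rad → d_gc = Rσ = 1962.1 nmi
Rhumb: Δφ = -0.2705, Δλ = +0.9634, Δψ = -0.5008, q = Δφ/Δψ = 0.5402 → d_rh = R√(Δφ²+q²Δλ²) = 2017.7 nmi
Excess = (2017.7 − 1962.1) / 1962.1 = 55.6 / 1962.1 = 2.83% ≈ 2.8%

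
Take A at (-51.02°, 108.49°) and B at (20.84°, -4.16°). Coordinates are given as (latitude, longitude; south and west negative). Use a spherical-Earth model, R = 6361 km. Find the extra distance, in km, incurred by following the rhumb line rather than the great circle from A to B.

341 km

Great circle: cos σ = sin φ₁ sin φ₂ + cos φ₁ cos φ₂ cos Δλ,  σ = 2.0978 rad → d_gc = 13344.2 km
Rhumb line: Δψ = +1.4107, q = Δφ/Δψ = 0.8891, d_rh = R√(Δφ²+q²Δλ²) = 13685.0 km
Excess = 13685.0 − 13344.2 = 340.8 ≈ 341 km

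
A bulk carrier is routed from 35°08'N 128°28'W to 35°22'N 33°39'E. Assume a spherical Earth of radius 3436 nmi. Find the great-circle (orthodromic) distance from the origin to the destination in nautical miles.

6450 nmi

Haversine: a = sin²(Δφ/2)+cos φ₁ cos φ₂ sin²(Δλ/2) = 0.65079;  σ = 2·atan2(√a,√(1−a))
σ = 107.553° → d = Rσ = 3436·1.87715 = 6450 nmi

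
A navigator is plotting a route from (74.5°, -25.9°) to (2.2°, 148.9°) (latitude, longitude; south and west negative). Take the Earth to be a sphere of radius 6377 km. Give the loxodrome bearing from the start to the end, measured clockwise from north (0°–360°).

122.7°

Δψ = ln[tan(π/4+φ₂/2)/tan(π/4+φ₁/2)] = -1.9560
Δλ = +3.0508 rad (taken the short way round)
course = atan2(Δλ, Δψ) = 122.67°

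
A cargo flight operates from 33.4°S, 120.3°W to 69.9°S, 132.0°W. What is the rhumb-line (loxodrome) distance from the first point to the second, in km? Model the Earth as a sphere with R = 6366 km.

Δψ = ln[tan(π/4+φ₂/2)/tan(π/4+φ₁/2)] = -1.1113;  Δφ = -0.6370 rad,  Δλ = -0.2042 rad
q = Δφ/Δψ = 0.5733
d = R·√(Δφ² + q²Δλ²) = 6366·0.64771 = 4123 km

4123 km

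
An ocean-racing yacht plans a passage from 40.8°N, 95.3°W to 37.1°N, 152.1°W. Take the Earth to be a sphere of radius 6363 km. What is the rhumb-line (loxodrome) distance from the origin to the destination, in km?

Rhumb course C = atan2(Δλ, Δψ) with Δψ = ln[tan(π/4+φ₂/2)/tan(π/4+φ₁/2)] = -0.0831, Δλ = -0.9913 → C = 265.21°
d = R·|Δφ| / |cos C| = 6363·0.06458 / 0.08350 = 4921 km

4921 km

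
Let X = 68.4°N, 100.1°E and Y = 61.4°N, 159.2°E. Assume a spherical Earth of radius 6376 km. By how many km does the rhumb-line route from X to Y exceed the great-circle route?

Great circle: cos σ = sin φ₁ sin φ₂ + cos φ₁ cos φ₂ cos Δλ,  σ = 0.4351 rad → d_gc = 2774.3 km
Rhumb line: Δψ = -0.2898, q = Δφ/Δψ = 0.4215, d_rh = R√(Δφ²+q²Δλ²) = 2879.6 km
Excess = 2879.6 − 2774.3 = 105.3 ≈ 105 km

105 km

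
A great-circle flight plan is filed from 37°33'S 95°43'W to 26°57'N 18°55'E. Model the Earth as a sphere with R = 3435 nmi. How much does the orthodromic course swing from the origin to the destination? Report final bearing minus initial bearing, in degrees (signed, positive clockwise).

At departure: θ₁ = atan2(sin Δλ cos φ₂, cos φ₁ sin φ₂ − sin φ₁ cos φ₂ cos Δλ) = 80.69°
At arrival: θ₂ = atan2(sin Δλ cos φ₁, −cos φ₂ sin φ₁ + sin φ₂ cos φ₁ cos Δλ) = 61.36°
Δθ = θ₂ − θ₁ = -19.3°

-19.3°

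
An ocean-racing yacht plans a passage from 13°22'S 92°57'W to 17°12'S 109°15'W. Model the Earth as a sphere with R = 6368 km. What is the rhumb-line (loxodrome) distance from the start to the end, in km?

1798 km

Rhumb course C = atan2(Δλ, Δψ) with Δψ = ln[tan(π/4+φ₂/2)/tan(π/4+φ₁/2)] = -0.0694, Δλ = -0.2845 → C = 256.30°
d = R·|Δφ| / |cos C| = 6368·0.06690 / 0.23691 = 1798 km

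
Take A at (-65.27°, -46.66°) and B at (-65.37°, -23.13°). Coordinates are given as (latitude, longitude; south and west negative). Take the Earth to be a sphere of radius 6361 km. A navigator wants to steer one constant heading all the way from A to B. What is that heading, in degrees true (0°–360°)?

Meridional parts: M(φ₁)=-1.5177, M(φ₂)=-1.5218 → ΔM = -0.0042;  Δλ = +0.4107 rad
tan C = Δλ / ΔM = -98.2494 → C = 90.58°

90.6°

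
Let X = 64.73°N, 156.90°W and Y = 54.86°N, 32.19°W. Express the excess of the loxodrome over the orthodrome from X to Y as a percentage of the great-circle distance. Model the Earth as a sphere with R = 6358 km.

18.5%

Great circle: σ = 0.9278 rad → d_gc = Rσ = 5899.0 km
Rhumb: Δφ = -0.1723, Δλ = +2.1766, Δψ = -0.3454, q = Δφ/Δψ = 0.4988 → d_rh = R√(Δφ²+q²Δλ²) = 6988.7 km
Excess = (6988.7 − 5899.0) / 5899.0 = 1089.7 / 5899.0 = 18.47% ≈ 18.5%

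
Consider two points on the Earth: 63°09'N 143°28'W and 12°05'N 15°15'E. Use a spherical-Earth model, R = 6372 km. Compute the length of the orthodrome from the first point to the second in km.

11454 km

cos σ = sin φ₁ sin φ₂ + cos φ₁ cos φ₂ cos Δλ
      = sin(63.15°)sin(12.08°) + cos(63.15°)cos(12.08°)cos(158.72°) = -0.2248
σ = 102.989° → d = Rσ = 6372·1.79749 = 11454 km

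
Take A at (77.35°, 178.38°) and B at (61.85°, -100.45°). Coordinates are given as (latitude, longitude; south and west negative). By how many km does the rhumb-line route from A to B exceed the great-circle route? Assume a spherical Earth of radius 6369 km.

Great circle: cos σ = sin φ₁ sin φ₂ + cos φ₁ cos φ₂ cos Δλ,  σ = 0.5029 rad → d_gc = 3203.2 km
Rhumb line: Δψ = -0.8162, q = Δφ/Δψ = 0.3314, d_rh = R√(Δφ²+q²Δλ²) = 3451.4 km
Excess = 3451.4 − 3203.2 = 248.2 ≈ 248 km

248 km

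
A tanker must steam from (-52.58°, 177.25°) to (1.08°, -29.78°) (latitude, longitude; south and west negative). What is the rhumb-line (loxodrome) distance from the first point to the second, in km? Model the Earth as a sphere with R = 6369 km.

Rhumb course C = atan2(Δλ, Δψ) with Δψ = ln[tan(π/4+φ₂/2)/tan(π/4+φ₁/2)] = +1.1016, Δλ = +2.6698 → C = 67.58°
d = R·|Δφ| / |cos C| = 6369·0.93654 / 0.38141 = 15639 km

15639 km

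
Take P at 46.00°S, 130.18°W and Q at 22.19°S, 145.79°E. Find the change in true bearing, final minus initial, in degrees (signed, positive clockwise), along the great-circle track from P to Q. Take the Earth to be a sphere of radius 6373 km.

Initial bearing θ₁ = atan2(sin Δλ cos φ₂, cos φ₁ sin φ₂ − sin φ₁ cos φ₂ cos Δλ) = 258.16°
Final bearing θ₂ = (initial bearing from the destination back to the start) + 180° = 312.76°
Δθ = θ₂ − θ₁ = +54.6°

+54.6°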